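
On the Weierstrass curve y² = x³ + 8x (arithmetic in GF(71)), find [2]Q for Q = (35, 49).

(9, 37)

tangent at (35, 49): λ = (3·35² + 8)/(2·49) ≡ 62/27. 27⁻¹ ≡ 50 (mod 71), so λ ≡ 62·50 ≡ 47.
  x = λ² - 35 - 35 = 2209 - 70 ≡ 9; y = λ·(35 - 9) - 49 ≡ 37. → (9, 37)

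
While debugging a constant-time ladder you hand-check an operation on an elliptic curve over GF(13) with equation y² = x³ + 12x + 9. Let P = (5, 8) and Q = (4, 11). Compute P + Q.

(5, 8) + (4, 11). λ = (11 - 8)/(4 - 5) ≡ 3/12 mod 13. 12⁻¹ ≡ 12 (mod 13) since 12·12 = 144 ≡ 1, so λ ≡ 10.
  x = λ² - 5 - 4 = 100 - 9 ≡ 0; y = λ·(5 - 0) - 8 ≡ 3. → (0, 3)

(0, 3)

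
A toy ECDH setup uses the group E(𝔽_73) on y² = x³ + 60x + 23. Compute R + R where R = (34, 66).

(72, 20)

tangent at (34, 66): λ = (3·34² + 60)/(2·66) ≡ 24/59. 59⁻¹ ≡ 26 (mod 73), so λ ≡ 24·26 ≡ 40.
  x = λ² - 34 - 34 = 1600 - 68 ≡ 72; y = λ·(34 - 72) - 66 ≡ 20. → (72, 20)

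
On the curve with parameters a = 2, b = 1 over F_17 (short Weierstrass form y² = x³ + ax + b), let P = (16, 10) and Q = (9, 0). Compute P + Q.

(10, 1)

(16, 10) + (9, 0). λ = (0 - 10)/(9 - 16) ≡ 7/10 mod 17. 10⁻¹ ≡ 12 (mod 17) since 10·12 = 120 ≡ 1, so λ ≡ 16.
  x = λ² - 16 - 9 = 256 - 25 ≡ 10; y = λ·(16 - 10) - 10 ≡ 1. → (10, 1)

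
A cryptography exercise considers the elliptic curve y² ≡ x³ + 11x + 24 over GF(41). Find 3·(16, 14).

(32, 4)

Write G = (16, 14).
Repeated addition: build up to 3G.
2G: tangent at (16, 14): λ = (3·16² + 11)/(2·14) ≡ 0/28. 28⁻¹ ≡ 22 (mod 41) since 28·22 = 616 ≡ 1, so λ ≡ 0·22 ≡ 0.
  x = λ² - 16 - 16 = 0 - 32 ≡ 9; y = λ·(16 - 9) - 14 ≡ 27. → (9, 27)
3G: (9, 27) + (16, 14). λ = (14 - 27)/(16 - 9) ≡ 28/7 mod 41. 7⁻¹ ≡ 6 (mod 41), so λ ≡ 4.
  x = λ² - 9 - 16 = 16 - 25 ≡ 32; y = λ·(9 - 32) - 27 ≡ 4. → (32, 4)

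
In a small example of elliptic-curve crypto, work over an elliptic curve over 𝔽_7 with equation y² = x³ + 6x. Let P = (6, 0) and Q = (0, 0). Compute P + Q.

(6, 0) + (0, 0). λ = (0 - 0)/(0 - 6) ≡ 0/1 mod 7. 1⁻¹ ≡ 1 (mod 7) since 1·1 = 1 ≡ 1, so λ ≡ 0.
  x = λ² - 6 - 0 = 0 - 6 ≡ 1; y = λ·(6 - 1) - 0 ≡ 0. → (1, 0)

(1, 0)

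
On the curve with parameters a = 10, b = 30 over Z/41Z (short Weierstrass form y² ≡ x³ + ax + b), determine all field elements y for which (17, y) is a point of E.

x³ + 10x + 30 = 5113 ≡ 29 (mod 41).
29 is a non-residue mod 41; no y exists.

none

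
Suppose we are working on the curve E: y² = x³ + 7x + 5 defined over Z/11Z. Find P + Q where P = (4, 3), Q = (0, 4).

(5, 0)

(4, 3) + (0, 4). λ = (4 - 3)/(0 - 4) ≡ 1/7 mod 11. 7⁻¹ ≡ 8 (mod 11) since 7·8 = 56 ≡ 1, so λ ≡ 8.
  x = λ² - 4 - 0 = 64 - 4 ≡ 5; y = λ·(4 - 5) - 3 ≡ 0. → (5, 0)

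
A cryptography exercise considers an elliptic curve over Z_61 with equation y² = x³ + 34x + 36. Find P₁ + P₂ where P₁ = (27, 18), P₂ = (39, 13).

(10, 41)

(27, 18) + (39, 13). λ = (13 - 18)/(39 - 27) ≡ 56/12 mod 61. 12⁻¹ ≡ 56 (mod 61), so λ ≡ 25.
  x = λ² - 27 - 39 = 625 - 66 ≡ 10; y = λ·(27 - 10) - 18 ≡ 41. → (10, 41)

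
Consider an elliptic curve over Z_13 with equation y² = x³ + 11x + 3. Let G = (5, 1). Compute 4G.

Repeated addition: build up to 4G.
2G: tangent at (5, 1): λ = (3·5² + 11)/(2·1) ≡ 8/2. 2⁻¹ ≡ 7 (mod 13) since 2·7 = 14 ≡ 1, so λ ≡ 8·7 ≡ 4.
  x = λ² - 5 - 5 = 16 - 10 ≡ 6; y = λ·(5 - 6) - 1 ≡ 8. → (6, 8)
3G: (6, 8) + (5, 1). λ = (1 - 8)/(5 - 6) ≡ 6/12 mod 13. 12⁻¹ ≡ 12 (mod 13), so λ ≡ 7.
  x = λ² - 6 - 5 = 49 - 11 ≡ 12; y = λ·(6 - 12) - 8 ≡ 2. → (12, 2)
4G: (12, 2) + (5, 1). λ = (1 - 2)/(5 - 12) ≡ 12/6 mod 13. 6⁻¹ ≡ 11 (mod 13), so λ ≡ 2.
  x = λ² - 12 - 5 = 4 - 17 ≡ 0; y = λ·(12 - 0) - 2 ≡ 9. → (0, 9)

(0, 9)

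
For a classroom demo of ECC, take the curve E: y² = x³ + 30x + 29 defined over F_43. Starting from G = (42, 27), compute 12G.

(12, 28)

Double-and-add on 12 = (1100)₂. Start with G = (42, 27) for the leading 1-bit.
double: tangent at (42, 27): λ = (3·42² + 30)/(2·27) ≡ 33/11. 11⁻¹ ≡ 4 (mod 43), so λ ≡ 33·4 ≡ 3.
  x = λ² - 42 - 42 = 9 - 84 ≡ 11; y = λ·(42 - 11) - 27 ≡ 23. → (11, 23)
add G: (11, 23) + (42, 27). λ = (27 - 23)/(42 - 11) ≡ 4/31 mod 43. 31⁻¹ ≡ 25 (mod 43), so λ ≡ 14.
  x = λ² - 11 - 42 = 196 - 53 ≡ 14; y = λ·(11 - 14) - 23 ≡ 21. → (14, 21)
double: tangent at (14, 21): λ = (3·14² + 30)/(2·21) ≡ 16/42. 42⁻¹ ≡ 42 (mod 43), so λ ≡ 16·42 ≡ 27.
  x = λ² - 14 - 14 = 729 - 28 ≡ 13; y = λ·(14 - 13) - 21 ≡ 6. → (13, 6)
double: tangent at (13, 6): λ = (3·13² + 30)/(2·6) ≡ 21/12. 12⁻¹ ≡ 18 (mod 43), so λ ≡ 21·18 ≡ 34.
  x = λ² - 13 - 13 = 1156 - 26 ≡ 12; y = λ·(13 - 12) - 6 ≡ 28. → (12, 28)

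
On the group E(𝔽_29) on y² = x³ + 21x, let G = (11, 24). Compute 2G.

tangent at (11, 24): λ = (3·11² + 21)/(2·24) ≡ 7/19. 19⁻¹ ≡ 26 (mod 29), so λ ≡ 7·26 ≡ 8.
  x = λ² - 11 - 11 = 64 - 22 ≡ 13; y = λ·(11 - 13) - 24 ≡ 18. → (13, 18)

(13, 18)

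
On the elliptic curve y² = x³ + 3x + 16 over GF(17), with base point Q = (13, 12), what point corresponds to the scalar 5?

Double-and-add on 5 = (101)₂. Start with Q = (13, 12) for the leading 1-bit.
double: tangent at (13, 12): λ = (3·13² + 3)/(2·12) ≡ 0/7. 7⁻¹ ≡ 5 (mod 17), so λ ≡ 0·5 ≡ 0.
  x = λ² - 13 - 13 = 0 - 26 ≡ 8; y = λ·(13 - 8) - 12 ≡ 5. → (8, 5)
double: tangent at (8, 5): λ = (3·8² + 3)/(2·5) ≡ 8/10. 10⁻¹ ≡ 12 (mod 17), so λ ≡ 8·12 ≡ 11.
  x = λ² - 8 - 8 = 121 - 16 ≡ 3; y = λ·(8 - 3) - 5 ≡ 16. → (3, 16)
add Q: (3, 16) + (13, 12). λ = (12 - 16)/(13 - 3) ≡ 13/10 mod 17. 10⁻¹ ≡ 12 (mod 17) since 10·12 = 120 ≡ 1, so λ ≡ 3.
  x = λ² - 3 - 13 = 9 - 16 ≡ 10; y = λ·(3 - 10) - 16 ≡ 14. → (10, 14)

(10, 14)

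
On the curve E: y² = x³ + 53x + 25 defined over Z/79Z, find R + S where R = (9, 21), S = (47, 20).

(41, 63)

(9, 21) + (47, 20). λ = (20 - 21)/(47 - 9) ≡ 78/38 mod 79. 38⁻¹ ≡ 52 (mod 79), so λ ≡ 27.
  x = λ² - 9 - 47 = 729 - 56 ≡ 41; y = λ·(9 - 41) - 21 ≡ 63. → (41, 63)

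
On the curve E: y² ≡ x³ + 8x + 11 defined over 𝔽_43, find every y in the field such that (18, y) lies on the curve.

x³ + 8x + 11 = 5987 ≡ 10 (mod 43).
Square roots of 10 mod 43: 15 and 28 (since 15² = 225 ≡ 10).

15, 28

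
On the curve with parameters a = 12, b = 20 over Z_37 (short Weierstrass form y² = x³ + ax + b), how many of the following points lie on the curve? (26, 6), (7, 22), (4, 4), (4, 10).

1

(26, 6): 6² ≡ 36, rhs ≡ 0 → off.
(7, 22): 22² ≡ 3, rhs ≡ 3 → on.
(4, 4): 4² ≡ 16, rhs ≡ 21 → off.
(4, 10): 10² ≡ 26, rhs ≡ 21 → off.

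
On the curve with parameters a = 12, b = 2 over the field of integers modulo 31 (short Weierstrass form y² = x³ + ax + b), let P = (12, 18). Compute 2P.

(11, 15)

tangent at (12, 18): λ = (3·12² + 12)/(2·18) ≡ 10/5. 5⁻¹ ≡ 25 (mod 31) since 5·25 = 125 ≡ 1, so λ ≡ 10·25 ≡ 2.
  x = λ² - 12 - 12 = 4 - 24 ≡ 11; y = λ·(12 - 11) - 18 ≡ 15. → (11, 15)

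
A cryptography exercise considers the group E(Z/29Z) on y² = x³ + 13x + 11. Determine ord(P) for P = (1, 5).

5

2P: tangent at (1, 5): λ = (3·1² + 13)/(2·5) ≡ 16/10. 10⁻¹ ≡ 3 (mod 29), so λ ≡ 16·3 ≡ 19.
  x = λ² - 1 - 1 = 361 - 2 ≡ 11; y = λ·(1 - 11) - 5 ≡ 8. → (11, 8)
3P: (11, 8) + (1, 5). λ = (5 - 8)/(1 - 11) ≡ 26/19 mod 29. 19⁻¹ ≡ 26 (mod 29) since 19·26 = 494 ≡ 1, so λ ≡ 9.
  x = λ² - 11 - 1 = 81 - 12 ≡ 11; y = λ·(11 - 11) - 8 ≡ 21. → (11, 21)
4P: (11, 21) + (1, 5). λ = (5 - 21)/(1 - 11) ≡ 13/19 mod 29. 19⁻¹ ≡ 26 (mod 29), so λ ≡ 19.
  x = λ² - 11 - 1 = 361 - 12 ≡ 1; y = λ·(11 - 1) - 21 ≡ 24. → (1, 24)
5P: (1, 24) + (1, 5): same x and y₁ ≡ -y₂, so the sum is 𝒪.
5P = 𝒪, so the order is 5.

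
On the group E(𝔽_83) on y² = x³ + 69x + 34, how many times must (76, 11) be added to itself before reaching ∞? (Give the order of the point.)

2P: tangent at (76, 11): λ = (3·76² + 69)/(2·11) ≡ 50/22. 22⁻¹ ≡ 34 (mod 83) since 22·34 = 748 ≡ 1, so λ ≡ 50·34 ≡ 40.
  x = λ² - 76 - 76 = 1600 - 152 ≡ 37; y = λ·(76 - 37) - 11 ≡ 55. → (37, 55)
3P: (37, 55) + (76, 11). λ = (11 - 55)/(76 - 37) ≡ 39/39 mod 83. 39⁻¹ ≡ 66 (mod 83) since 39·66 = 2574 ≡ 1, so λ ≡ 1.
  x = λ² - 37 - 76 = 1 - 113 ≡ 54; y = λ·(37 - 54) - 55 ≡ 11. → (54, 11)
4P: (54, 11) + (76, 11). λ = (11 - 11)/(76 - 54) ≡ 0/22 mod 83. 22⁻¹ ≡ 34 (mod 83), so λ ≡ 0.
  x = λ² - 54 - 76 = 0 - 130 ≡ 36; y = λ·(54 - 36) - 11 ≡ 72. → (36, 72)
5P: (36, 72) + (76, 11). λ = (11 - 72)/(76 - 36) ≡ 22/40 mod 83. 40⁻¹ ≡ 27 (mod 83) since 40·27 = 1080 ≡ 1, so λ ≡ 13.
  x = λ² - 36 - 76 = 169 - 112 ≡ 57; y = λ·(36 - 57) - 72 ≡ 70. → (57, 70)
6P: (57, 70) + (76, 11). λ = (11 - 70)/(76 - 57) ≡ 24/19 mod 83. 19⁻¹ ≡ 35 (mod 83), so λ ≡ 10.
  x = λ² - 57 - 76 = 100 - 133 ≡ 50; y = λ·(57 - 50) - 70 ≡ 0. → (50, 0)
7P: (50, 0) + (76, 11). λ = (11 - 0)/(76 - 50) ≡ 11/26 mod 83. 26⁻¹ ≡ 16 (mod 83) since 26·16 = 416 ≡ 1, so λ ≡ 10.
  x = λ² - 50 - 76 = 100 - 126 ≡ 57; y = λ·(50 - 57) - 0 ≡ 13. → (57, 13)
8P: (57, 13) + (76, 11). λ = (11 - 13)/(76 - 57) ≡ 81/19 mod 83. 19⁻¹ ≡ 35 (mod 83), so λ ≡ 13.
  x = λ² - 57 - 76 = 169 - 133 ≡ 36; y = λ·(57 - 36) - 13 ≡ 11. → (36, 11)
9P: (36, 11) + (76, 11). λ = (11 - 11)/(76 - 36) ≡ 0/40 mod 83. 40⁻¹ ≡ 27 (mod 83), so λ ≡ 0.
  x = λ² - 36 - 76 = 0 - 112 ≡ 54; y = λ·(36 - 54) - 11 ≡ 72. → (54, 72)
10P: (54, 72) + (76, 11). λ = (11 - 72)/(76 - 54) ≡ 22/22 mod 83. 22⁻¹ ≡ 34 (mod 83) since 22·34 = 748 ≡ 1, so λ ≡ 1.
  x = λ² - 54 - 76 = 1 - 130 ≡ 37; y = λ·(54 - 37) - 72 ≡ 28. → (37, 28)
11P: (37, 28) + (76, 11). λ = (11 - 28)/(76 - 37) ≡ 66/39 mod 83. 39⁻¹ ≡ 66 (mod 83) since 39·66 = 2574 ≡ 1, so λ ≡ 40.
  x = λ² - 37 - 76 = 1600 - 113 ≡ 76; y = λ·(37 - 76) - 28 ≡ 72. → (76, 72)
12P: (76, 72) + (76, 11): same x and y₁ ≡ -y₂, so the sum is ∞.
12P = ∞, so the order is 12.

12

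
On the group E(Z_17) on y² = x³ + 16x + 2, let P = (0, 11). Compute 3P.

Repeated addition: build up to 3P.
2P: tangent at (0, 11): λ = (3·0² + 16)/(2·11) ≡ 16/5. 5⁻¹ ≡ 7 (mod 17) since 5·7 = 35 ≡ 1, so λ ≡ 16·7 ≡ 10.
  x = λ² - 0 - 0 = 100 - 0 ≡ 15; y = λ·(0 - 15) - 11 ≡ 9. → (15, 9)
3P: (15, 9) + (0, 11). λ = (11 - 9)/(0 - 15) ≡ 2/2 mod 17. 2⁻¹ ≡ 9 (mod 17) since 2·9 = 18 ≡ 1, so λ ≡ 1.
  x = λ² - 15 - 0 = 1 - 15 ≡ 3; y = λ·(15 - 3) - 9 ≡ 3. → (3, 3)

(3, 3)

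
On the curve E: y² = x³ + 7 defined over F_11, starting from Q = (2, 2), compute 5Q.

(2, 2)

Repeated addition: build up to 5Q.
2Q: tangent at (2, 2): λ = (3·2² + 0)/(2·2) ≡ 1/4. 4⁻¹ ≡ 3 (mod 11) since 4·3 = 12 ≡ 1, so λ ≡ 1·3 ≡ 3.
  x = λ² - 2 - 2 = 9 - 4 ≡ 5; y = λ·(2 - 5) - 2 ≡ 0. → (5, 0)
3Q: (5, 0) + (2, 2). λ = (2 - 0)/(2 - 5) ≡ 2/8 mod 11. 8⁻¹ ≡ 7 (mod 11), so λ ≡ 3.
  x = λ² - 5 - 2 = 9 - 7 ≡ 2; y = λ·(5 - 2) - 0 ≡ 9. → (2, 9)
4Q: (2, 9) + (2, 2): same x and y₁ ≡ -y₂, so the sum is the point at infinity.
5Q: the point at infinity + (2, 2) = (2, 2) (identity).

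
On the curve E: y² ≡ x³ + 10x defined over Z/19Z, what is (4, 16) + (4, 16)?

tangent at (4, 16): λ = (3·4² + 10)/(2·16) ≡ 1/13. 13⁻¹ ≡ 3 (mod 19) since 13·3 = 39 ≡ 1, so λ ≡ 1·3 ≡ 3.
  x = λ² - 4 - 4 = 9 - 8 ≡ 1; y = λ·(4 - 1) - 16 ≡ 12. → (1, 12)

(1, 12)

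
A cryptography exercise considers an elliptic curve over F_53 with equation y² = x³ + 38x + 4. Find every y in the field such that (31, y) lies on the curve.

none

x³ + 38x + 4 = 30973 ≡ 21 (mod 53).
21 is a non-residue mod 53; no y exists.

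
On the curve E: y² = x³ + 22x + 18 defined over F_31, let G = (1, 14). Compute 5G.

(19, 14)

Double-and-add on 5 = (101)₂. Start with G = (1, 14) for the leading 1-bit.
double: tangent at (1, 14): λ = (3·1² + 22)/(2·14) ≡ 25/28. 28⁻¹ ≡ 10 (mod 31) since 28·10 = 280 ≡ 1, so λ ≡ 25·10 ≡ 2.
  x = λ² - 1 - 1 = 4 - 2 ≡ 2; y = λ·(1 - 2) - 14 ≡ 15. → (2, 15)
double: tangent at (2, 15): λ = (3·2² + 22)/(2·15) ≡ 3/30. 30⁻¹ ≡ 30 (mod 31) since 30·30 = 900 ≡ 1, so λ ≡ 3·30 ≡ 28.
  x = λ² - 2 - 2 = 784 - 4 ≡ 5; y = λ·(2 - 5) - 15 ≡ 25. → (5, 25)
add G: (5, 25) + (1, 14). λ = (14 - 25)/(1 - 5) ≡ 20/27 mod 31. 27⁻¹ ≡ 23 (mod 31), so λ ≡ 26.
  x = λ² - 5 - 1 = 676 - 6 ≡ 19; y = λ·(5 - 19) - 25 ≡ 14. → (19, 14)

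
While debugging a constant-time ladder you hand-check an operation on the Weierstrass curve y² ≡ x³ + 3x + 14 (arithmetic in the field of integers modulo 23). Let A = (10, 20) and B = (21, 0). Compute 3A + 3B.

First 3A:
Repeated addition: build up to 3A.
2A: tangent at (10, 20): λ = (3·10² + 3)/(2·20) ≡ 4/17. 17⁻¹ ≡ 19 (mod 23), so λ ≡ 4·19 ≡ 7.
  x = λ² - 10 - 10 = 49 - 20 ≡ 6; y = λ·(10 - 6) - 20 ≡ 8. → (6, 8)
3A: (6, 8) + (10, 20). λ = (20 - 8)/(10 - 6) ≡ 12/4 mod 23. 4⁻¹ ≡ 6 (mod 23), so λ ≡ 3.
  x = λ² - 6 - 10 = 9 - 16 ≡ 16; y = λ·(6 - 16) - 8 ≡ 8. → (16, 8)
3A = (16, 8).
Next 3B:
Repeated addition: build up to 3B.
2B: (21, 0) + (21, 0): same x and y₁ ≡ -y₂, so the sum is 𝒪.
3B: 𝒪 + (21, 0) = (21, 0) (identity).
3B = (21, 0).
Finally 3A + 3B:
(16, 8) + (21, 0). λ = (0 - 8)/(21 - 16) ≡ 15/5 mod 23. 5⁻¹ ≡ 14 (mod 23) since 5·14 = 70 ≡ 1, so λ ≡ 3.
  x = λ² - 16 - 21 = 9 - 37 ≡ 18; y = λ·(16 - 18) - 8 ≡ 9. → (18, 9)

(18, 9)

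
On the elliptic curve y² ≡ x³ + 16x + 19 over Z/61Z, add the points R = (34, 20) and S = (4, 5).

(34, 20) + (4, 5). λ = (5 - 20)/(4 - 34) ≡ 46/31 mod 61. 31⁻¹ ≡ 2 (mod 61) since 31·2 = 62 ≡ 1, so λ ≡ 31.
  x = λ² - 34 - 4 = 961 - 38 ≡ 8; y = λ·(34 - 8) - 20 ≡ 54. → (8, 54)

(8, 54)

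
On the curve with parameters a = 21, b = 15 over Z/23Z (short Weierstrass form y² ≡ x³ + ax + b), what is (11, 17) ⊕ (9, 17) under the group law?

(11, 17) + (9, 17). λ = (17 - 17)/(9 - 11) ≡ 0/21 mod 23. 21⁻¹ ≡ 11 (mod 23) since 21·11 = 231 ≡ 1, so λ ≡ 0.
  x = λ² - 11 - 9 = 0 - 20 ≡ 3; y = λ·(11 - 3) - 17 ≡ 6. → (3, 6)

(3, 6)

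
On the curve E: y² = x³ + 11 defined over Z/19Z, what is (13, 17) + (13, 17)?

(0, 12)

tangent at (13, 17): λ = (3·13² + 0)/(2·17) ≡ 13/15. 15⁻¹ ≡ 14 (mod 19), so λ ≡ 13·14 ≡ 11.
  x = λ² - 13 - 13 = 121 - 26 ≡ 0; y = λ·(13 - 0) - 17 ≡ 12. → (0, 12)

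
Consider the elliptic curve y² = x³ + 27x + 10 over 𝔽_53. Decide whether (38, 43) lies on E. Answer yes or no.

y² = 43² ≡ 47; x³ + 27x + 10 = 55908 ≡ 46 (mod 53). 47 ≠ 46.

no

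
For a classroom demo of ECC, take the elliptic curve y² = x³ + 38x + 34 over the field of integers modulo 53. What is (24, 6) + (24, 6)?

(14, 17)

tangent at (24, 6): λ = (3·24² + 38)/(2·6) ≡ 17/12. 12⁻¹ ≡ 31 (mod 53), so λ ≡ 17·31 ≡ 50.
  x = λ² - 24 - 24 = 2500 - 48 ≡ 14; y = λ·(24 - 14) - 6 ≡ 17. → (14, 17)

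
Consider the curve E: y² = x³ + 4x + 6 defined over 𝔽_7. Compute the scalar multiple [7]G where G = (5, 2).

Repeated addition: build up to 7G.
2G: tangent at (5, 2): λ = (3·5² + 4)/(2·2) ≡ 2/4. 4⁻¹ ≡ 2 (mod 7) since 4·2 = 8 ≡ 1, so λ ≡ 2·2 ≡ 4.
  x = λ² - 5 - 5 = 16 - 10 ≡ 6; y = λ·(5 - 6) - 2 ≡ 1. → (6, 1)
3G: (6, 1) + (5, 2). λ = (2 - 1)/(5 - 6) ≡ 1/6 mod 7. 6⁻¹ ≡ 6 (mod 7), so λ ≡ 6.
  x = λ² - 6 - 5 = 36 - 11 ≡ 4; y = λ·(6 - 4) - 1 ≡ 4. → (4, 4)
4G: (4, 4) + (5, 2). λ = (2 - 4)/(5 - 4) ≡ 5/1 mod 7. 1⁻¹ ≡ 1 (mod 7), so λ ≡ 5.
  x = λ² - 4 - 5 = 25 - 9 ≡ 2; y = λ·(4 - 2) - 4 ≡ 6. → (2, 6)
5G: (2, 6) + (5, 2). λ = (2 - 6)/(5 - 2) ≡ 3/3 mod 7. 3⁻¹ ≡ 5 (mod 7) since 3·5 = 15 ≡ 1, so λ ≡ 1.
  x = λ² - 2 - 5 = 1 - 7 ≡ 1; y = λ·(2 - 1) - 6 ≡ 2. → (1, 2)
6G: (1, 2) + (5, 2). λ = (2 - 2)/(5 - 1) ≡ 0/4 mod 7. 4⁻¹ ≡ 2 (mod 7), so λ ≡ 0.
  x = λ² - 1 - 5 = 0 - 6 ≡ 1; y = λ·(1 - 1) - 2 ≡ 5. → (1, 5)
7G: (1, 5) + (5, 2). λ = (2 - 5)/(5 - 1) ≡ 4/4 mod 7. 4⁻¹ ≡ 2 (mod 7), so λ ≡ 1.
  x = λ² - 1 - 5 = 1 - 6 ≡ 2; y = λ·(1 - 2) - 5 ≡ 1. → (2, 1)

(2, 1)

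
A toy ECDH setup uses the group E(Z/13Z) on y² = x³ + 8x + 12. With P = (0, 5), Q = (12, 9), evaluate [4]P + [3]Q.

First 4P:
Repeated addition: build up to 4P.
2P: tangent at (0, 5): λ = (3·0² + 8)/(2·5) ≡ 8/10. 10⁻¹ ≡ 4 (mod 13) since 10·4 = 40 ≡ 1, so λ ≡ 8·4 ≡ 6.
  x = λ² - 0 - 0 = 36 - 0 ≡ 10; y = λ·(0 - 10) - 5 ≡ 0. → (10, 0)
3P: (10, 0) + (0, 5). λ = (5 - 0)/(0 - 10) ≡ 5/3 mod 13. 3⁻¹ ≡ 9 (mod 13) since 3·9 = 27 ≡ 1, so λ ≡ 6.
  x = λ² - 10 - 0 = 36 - 10 ≡ 0; y = λ·(10 - 0) - 0 ≡ 8. → (0, 8)
4P: (0, 8) + (0, 5): same x and y₁ ≡ -y₂, so the sum is 𝒪.
4P = 𝒪.
Next 3Q:
Repeated addition: build up to 3Q.
2Q: tangent at (12, 9): λ = (3·12² + 8)/(2·9) ≡ 11/5. 5⁻¹ ≡ 8 (mod 13), so λ ≡ 11·8 ≡ 10.
  x = λ² - 12 - 12 = 100 - 24 ≡ 11; y = λ·(12 - 11) - 9 ≡ 1. → (11, 1)
3Q: (11, 1) + (12, 9). λ = (9 - 1)/(12 - 11) ≡ 8/1 mod 13. 1⁻¹ ≡ 1 (mod 13), so λ ≡ 8.
  x = λ² - 11 - 12 = 64 - 23 ≡ 2; y = λ·(11 - 2) - 1 ≡ 6. → (2, 6)
3Q = (2, 6).
Finally 4P + 3Q:
𝒪 + (2, 6) = (2, 6) (identity).

(2, 6)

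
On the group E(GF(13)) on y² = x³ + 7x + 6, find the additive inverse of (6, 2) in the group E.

-(6, 2) = (6, -2 mod 13) = (6, 11).

(6, 11)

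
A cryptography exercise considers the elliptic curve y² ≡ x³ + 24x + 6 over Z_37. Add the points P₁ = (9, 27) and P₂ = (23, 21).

(15, 2)

(9, 27) + (23, 21). λ = (21 - 27)/(23 - 9) ≡ 31/14 mod 37. 14⁻¹ ≡ 8 (mod 37) since 14·8 = 112 ≡ 1, so λ ≡ 26.
  x = λ² - 9 - 23 = 676 - 32 ≡ 15; y = λ·(9 - 15) - 27 ≡ 2. → (15, 2)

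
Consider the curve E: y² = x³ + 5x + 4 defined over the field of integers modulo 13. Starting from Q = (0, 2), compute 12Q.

Repeated addition: build up to 12Q.
2Q: tangent at (0, 2): λ = (3·0² + 5)/(2·2) ≡ 5/4. 4⁻¹ ≡ 10 (mod 13), so λ ≡ 5·10 ≡ 11.
  x = λ² - 0 - 0 = 121 - 0 ≡ 4; y = λ·(0 - 4) - 2 ≡ 6. → (4, 6)
3Q: (4, 6) + (0, 2). λ = (2 - 6)/(0 - 4) ≡ 9/9 mod 13. 9⁻¹ ≡ 3 (mod 13), so λ ≡ 1.
  x = λ² - 4 - 0 = 1 - 4 ≡ 10; y = λ·(4 - 10) - 6 ≡ 1. → (10, 1)
4Q: (10, 1) + (0, 2). λ = (2 - 1)/(0 - 10) ≡ 1/3 mod 13. 3⁻¹ ≡ 9 (mod 13), so λ ≡ 9.
  x = λ² - 10 - 0 = 81 - 10 ≡ 6; y = λ·(10 - 6) - 1 ≡ 9. → (6, 9)
5Q: (6, 9) + (0, 2). λ = (2 - 9)/(0 - 6) ≡ 6/7 mod 13. 7⁻¹ ≡ 2 (mod 13), so λ ≡ 12.
  x = λ² - 6 - 0 = 144 - 6 ≡ 8; y = λ·(6 - 8) - 9 ≡ 6. → (8, 6)
6Q: (8, 6) + (0, 2). λ = (2 - 6)/(0 - 8) ≡ 9/5 mod 13. 5⁻¹ ≡ 8 (mod 13), so λ ≡ 7.
  x = λ² - 8 - 0 = 49 - 8 ≡ 2; y = λ·(8 - 2) - 6 ≡ 10. → (2, 10)
7Q: (2, 10) + (0, 2). λ = (2 - 10)/(0 - 2) ≡ 5/11 mod 13. 11⁻¹ ≡ 6 (mod 13), so λ ≡ 4.
  x = λ² - 2 - 0 = 16 - 2 ≡ 1; y = λ·(2 - 1) - 10 ≡ 7. → (1, 7)
8Q: (1, 7) + (0, 2). λ = (2 - 7)/(0 - 1) ≡ 8/12 mod 13. 12⁻¹ ≡ 12 (mod 13), so λ ≡ 5.
  x = λ² - 1 - 0 = 25 - 1 ≡ 11; y = λ·(1 - 11) - 7 ≡ 8. → (11, 8)
9Q: (11, 8) + (0, 2). λ = (2 - 8)/(0 - 11) ≡ 7/2 mod 13. 2⁻¹ ≡ 7 (mod 13), so λ ≡ 10.
  x = λ² - 11 - 0 = 100 - 11 ≡ 11; y = λ·(11 - 11) - 8 ≡ 5. → (11, 5)
10Q: (11, 5) + (0, 2). λ = (2 - 5)/(0 - 11) ≡ 10/2 mod 13. 2⁻¹ ≡ 7 (mod 13) since 2·7 = 14 ≡ 1, so λ ≡ 5.
  x = λ² - 11 - 0 = 25 - 11 ≡ 1; y = λ·(11 - 1) - 5 ≡ 6. → (1, 6)
11Q: (1, 6) + (0, 2). λ = (2 - 6)/(0 - 1) ≡ 9/12 mod 13. 12⁻¹ ≡ 12 (mod 13), so λ ≡ 4.
  x = λ² - 1 - 0 = 16 - 1 ≡ 2; y = λ·(1 - 2) - 6 ≡ 3. → (2, 3)
12Q: (2, 3) + (0, 2). λ = (2 - 3)/(0 - 2) ≡ 12/11 mod 13. 11⁻¹ ≡ 6 (mod 13), so λ ≡ 7.
  x = λ² - 2 - 0 = 49 - 2 ≡ 8; y = λ·(2 - 8) - 3 ≡ 7. → (8, 7)

(8, 7)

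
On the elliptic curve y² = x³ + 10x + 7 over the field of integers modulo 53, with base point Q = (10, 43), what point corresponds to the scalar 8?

Repeated addition: build up to 8Q.
2Q: tangent at (10, 43): λ = (3·10² + 10)/(2·43) ≡ 45/33. 33⁻¹ ≡ 45 (mod 53), so λ ≡ 45·45 ≡ 11.
  x = λ² - 10 - 10 = 121 - 20 ≡ 48; y = λ·(10 - 48) - 43 ≡ 16. → (48, 16)
3Q: (48, 16) + (10, 43). λ = (43 - 16)/(10 - 48) ≡ 27/15 mod 53. 15⁻¹ ≡ 46 (mod 53) since 15·46 = 690 ≡ 1, so λ ≡ 23.
  x = λ² - 48 - 10 = 529 - 58 ≡ 47; y = λ·(48 - 47) - 16 ≡ 7. → (47, 7)
4Q: (47, 7) + (10, 43). λ = (43 - 7)/(10 - 47) ≡ 36/16 mod 53. 16⁻¹ ≡ 10 (mod 53), so λ ≡ 42.
  x = λ² - 47 - 10 = 1764 - 57 ≡ 11; y = λ·(47 - 11) - 7 ≡ 21. → (11, 21)
5Q: (11, 21) + (10, 43). λ = (43 - 21)/(10 - 11) ≡ 22/52 mod 53. 52⁻¹ ≡ 52 (mod 53), so λ ≡ 31.
  x = λ² - 11 - 10 = 961 - 21 ≡ 39; y = λ·(11 - 39) - 21 ≡ 12. → (39, 12)
6Q: (39, 12) + (10, 43). λ = (43 - 12)/(10 - 39) ≡ 31/24 mod 53. 24⁻¹ ≡ 42 (mod 53), so λ ≡ 30.
  x = λ² - 39 - 10 = 900 - 49 ≡ 3; y = λ·(39 - 3) - 12 ≡ 8. → (3, 8)
7Q: (3, 8) + (10, 43). λ = (43 - 8)/(10 - 3) ≡ 35/7 mod 53. 7⁻¹ ≡ 38 (mod 53) since 7·38 = 266 ≡ 1, so λ ≡ 5.
  x = λ² - 3 - 10 = 25 - 13 ≡ 12; y = λ·(3 - 12) - 8 ≡ 0. → (12, 0)
8Q: (12, 0) + (10, 43). λ = (43 - 0)/(10 - 12) ≡ 43/51 mod 53. 51⁻¹ ≡ 26 (mod 53), so λ ≡ 5.
  x = λ² - 12 - 10 = 25 - 22 ≡ 3; y = λ·(12 - 3) - 0 ≡ 45. → (3, 45)

(3, 45)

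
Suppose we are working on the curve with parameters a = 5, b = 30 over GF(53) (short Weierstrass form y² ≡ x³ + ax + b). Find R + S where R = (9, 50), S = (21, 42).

(47, 46)

(9, 50) + (21, 42). λ = (42 - 50)/(21 - 9) ≡ 45/12 mod 53. 12⁻¹ ≡ 31 (mod 53), so λ ≡ 17.
  x = λ² - 9 - 21 = 289 - 30 ≡ 47; y = λ·(9 - 47) - 50 ≡ 46. → (47, 46)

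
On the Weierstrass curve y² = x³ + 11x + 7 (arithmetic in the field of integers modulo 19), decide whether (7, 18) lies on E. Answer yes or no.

no

y² = 18² ≡ 1; x³ + 11x + 7 = 427 ≡ 9 (mod 19). 1 ≠ 9.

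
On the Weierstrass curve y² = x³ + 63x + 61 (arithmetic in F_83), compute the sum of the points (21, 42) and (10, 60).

(78, 6)

(21, 42) + (10, 60). λ = (60 - 42)/(10 - 21) ≡ 18/72 mod 83. 72⁻¹ ≡ 15 (mod 83), so λ ≡ 21.
  x = λ² - 21 - 10 = 441 - 31 ≡ 78; y = λ·(21 - 78) - 42 ≡ 6. → (78, 6)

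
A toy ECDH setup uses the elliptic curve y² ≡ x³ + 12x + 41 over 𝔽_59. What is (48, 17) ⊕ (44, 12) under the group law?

(48, 17) + (44, 12). λ = (12 - 17)/(44 - 48) ≡ 54/55 mod 59. 55⁻¹ ≡ 44 (mod 59) since 55·44 = 2420 ≡ 1, so λ ≡ 16.
  x = λ² - 48 - 44 = 256 - 92 ≡ 46; y = λ·(48 - 46) - 17 ≡ 15. → (46, 15)

(46, 15)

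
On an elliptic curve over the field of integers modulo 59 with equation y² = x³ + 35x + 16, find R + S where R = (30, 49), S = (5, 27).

(53, 11)

(30, 49) + (5, 27). λ = (27 - 49)/(5 - 30) ≡ 37/34 mod 59. 34⁻¹ ≡ 33 (mod 59), so λ ≡ 41.
  x = λ² - 30 - 5 = 1681 - 35 ≡ 53; y = λ·(30 - 53) - 49 ≡ 11. → (53, 11)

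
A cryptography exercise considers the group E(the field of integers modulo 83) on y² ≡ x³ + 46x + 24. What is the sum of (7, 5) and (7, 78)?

The two points share x = 7 and their y-coordinates satisfy 5 + 78 ≡ 0 (mod 83), so they are inverses. Their sum is the point at infinity.

O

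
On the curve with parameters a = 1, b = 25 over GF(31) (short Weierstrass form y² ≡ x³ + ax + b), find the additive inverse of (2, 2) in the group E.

-(2, 2) = (2, -2 mod 31) = (2, 29).

(2, 29)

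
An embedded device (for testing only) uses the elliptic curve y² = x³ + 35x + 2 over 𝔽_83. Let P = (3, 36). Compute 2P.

(34, 18)

tangent at (3, 36): λ = (3·3² + 35)/(2·36) ≡ 62/72. 72⁻¹ ≡ 15 (mod 83), so λ ≡ 62·15 ≡ 17.
  x = λ² - 3 - 3 = 289 - 6 ≡ 34; y = λ·(3 - 34) - 36 ≡ 18. → (34, 18)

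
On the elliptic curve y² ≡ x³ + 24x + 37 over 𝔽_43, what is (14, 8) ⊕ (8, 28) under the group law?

(13, 3)

(14, 8) + (8, 28). λ = (28 - 8)/(8 - 14) ≡ 20/37 mod 43. 37⁻¹ ≡ 7 (mod 43), so λ ≡ 11.
  x = λ² - 14 - 8 = 121 - 22 ≡ 13; y = λ·(14 - 13) - 8 ≡ 3. → (13, 3)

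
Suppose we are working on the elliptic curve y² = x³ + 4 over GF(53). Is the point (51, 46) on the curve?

yes

y² = 46² ≡ 49; x³ + 0x + 4 = 132655 ≡ 49 (mod 53). 49 = 49.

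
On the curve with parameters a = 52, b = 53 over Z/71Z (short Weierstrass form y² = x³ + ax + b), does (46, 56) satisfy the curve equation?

y² = 56² ≡ 12; x³ + 52x + 53 = 99781 ≡ 26 (mod 71). 12 ≠ 26.

no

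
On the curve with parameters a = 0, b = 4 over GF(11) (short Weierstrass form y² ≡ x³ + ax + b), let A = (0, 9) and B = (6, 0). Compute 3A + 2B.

O

First 3A:
Repeated addition: build up to 3A.
2A: tangent at (0, 9): λ = (3·0² + 0)/(2·9) ≡ 0/7. 7⁻¹ ≡ 8 (mod 11) since 7·8 = 56 ≡ 1, so λ ≡ 0·8 ≡ 0.
  x = λ² - 0 - 0 = 0 - 0 ≡ 0; y = λ·(0 - 0) - 9 ≡ 2. → (0, 2)
3A: (0, 2) + (0, 9): same x and y₁ ≡ -y₂, so the sum is ∞.
3A = ∞.
Next 2B:
Repeated addition: build up to 2B.
2B: (6, 0) + (6, 0): same x and y₁ ≡ -y₂, so the sum is ∞.
2B = ∞.
Finally 3A + 2B:
∞ + ∞ = ∞ (identity).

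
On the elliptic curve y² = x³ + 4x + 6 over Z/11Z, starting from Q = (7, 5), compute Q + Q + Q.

Repeated addition: build up to 3Q.
2Q: tangent at (7, 5): λ = (3·7² + 4)/(2·5) ≡ 8/10. 10⁻¹ ≡ 10 (mod 11), so λ ≡ 8·10 ≡ 3.
  x = λ² - 7 - 7 = 9 - 14 ≡ 6; y = λ·(7 - 6) - 5 ≡ 9. → (6, 9)
3Q: (6, 9) + (7, 5). λ = (5 - 9)/(7 - 6) ≡ 7/1 mod 11. 1⁻¹ ≡ 1 (mod 11) since 1·1 = 1 ≡ 1, so λ ≡ 7.
  x = λ² - 6 - 7 = 49 - 13 ≡ 3; y = λ·(6 - 3) - 9 ≡ 1. → (3, 1)

(3, 1)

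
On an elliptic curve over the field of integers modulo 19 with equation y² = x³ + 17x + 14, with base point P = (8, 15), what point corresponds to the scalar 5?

Repeated addition: build up to 5P.
2P: tangent at (8, 15): λ = (3·8² + 17)/(2·15) ≡ 0/11. 11⁻¹ ≡ 7 (mod 19), so λ ≡ 0·7 ≡ 0.
  x = λ² - 8 - 8 = 0 - 16 ≡ 3; y = λ·(8 - 3) - 15 ≡ 4. → (3, 4)
3P: (3, 4) + (8, 15). λ = (15 - 4)/(8 - 3) ≡ 11/5 mod 19. 5⁻¹ ≡ 4 (mod 19) since 5·4 = 20 ≡ 1, so λ ≡ 6.
  x = λ² - 3 - 8 = 36 - 11 ≡ 6; y = λ·(3 - 6) - 4 ≡ 16. → (6, 16)
4P: (6, 16) + (8, 15). λ = (15 - 16)/(8 - 6) ≡ 18/2 mod 19. 2⁻¹ ≡ 10 (mod 19) since 2·10 = 20 ≡ 1, so λ ≡ 9.
  x = λ² - 6 - 8 = 81 - 14 ≡ 10; y = λ·(6 - 10) - 16 ≡ 5. → (10, 5)
5P: (10, 5) + (8, 15). λ = (15 - 5)/(8 - 10) ≡ 10/17 mod 19. 17⁻¹ ≡ 9 (mod 19) since 17·9 = 153 ≡ 1, so λ ≡ 14.
  x = λ² - 10 - 8 = 196 - 18 ≡ 7; y = λ·(10 - 7) - 5 ≡ 18. → (7, 18)

(7, 18)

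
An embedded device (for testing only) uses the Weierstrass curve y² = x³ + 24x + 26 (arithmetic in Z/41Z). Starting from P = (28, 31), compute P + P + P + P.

(7, 39)

Repeated addition: build up to 4P.
2P: tangent at (28, 31): λ = (3·28² + 24)/(2·31) ≡ 39/21. 21⁻¹ ≡ 2 (mod 41) since 21·2 = 42 ≡ 1, so λ ≡ 39·2 ≡ 37.
  x = λ² - 28 - 28 = 1369 - 56 ≡ 1; y = λ·(28 - 1) - 31 ≡ 25. → (1, 25)
3P: (1, 25) + (28, 31). λ = (31 - 25)/(28 - 1) ≡ 6/27 mod 41. 27⁻¹ ≡ 38 (mod 41), so λ ≡ 23.
  x = λ² - 1 - 28 = 529 - 29 ≡ 8; y = λ·(1 - 8) - 25 ≡ 19. → (8, 19)
4P: (8, 19) + (28, 31). λ = (31 - 19)/(28 - 8) ≡ 12/20 mod 41. 20⁻¹ ≡ 39 (mod 41) since 20·39 = 780 ≡ 1, so λ ≡ 17.
  x = λ² - 8 - 28 = 289 - 36 ≡ 7; y = λ·(8 - 7) - 19 ≡ 39. → (7, 39)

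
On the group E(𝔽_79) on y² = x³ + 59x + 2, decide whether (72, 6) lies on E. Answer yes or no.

yes

y² = 6² ≡ 36; x³ + 59x + 2 = 377498 ≡ 36 (mod 79). 36 = 36.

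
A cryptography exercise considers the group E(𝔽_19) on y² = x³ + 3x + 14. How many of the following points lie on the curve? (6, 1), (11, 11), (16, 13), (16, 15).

(6, 1): 1² ≡ 1, rhs ≡ 1 → on.
(11, 11): 11² ≡ 7, rhs ≡ 10 → off.
(16, 13): 13² ≡ 17, rhs ≡ 16 → off.
(16, 15): 15² ≡ 16, rhs ≡ 16 → on.

2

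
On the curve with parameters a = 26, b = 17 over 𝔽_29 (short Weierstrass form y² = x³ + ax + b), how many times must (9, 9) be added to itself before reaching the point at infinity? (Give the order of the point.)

5

2P: tangent at (9, 9): λ = (3·9² + 26)/(2·9) ≡ 8/18. 18⁻¹ ≡ 21 (mod 29) since 18·21 = 378 ≡ 1, so λ ≡ 8·21 ≡ 23.
  x = λ² - 9 - 9 = 529 - 18 ≡ 18; y = λ·(9 - 18) - 9 ≡ 16. → (18, 16)
3P: (18, 16) + (9, 9). λ = (9 - 16)/(9 - 18) ≡ 22/20 mod 29. 20⁻¹ ≡ 16 (mod 29), so λ ≡ 4.
  x = λ² - 18 - 9 = 16 - 27 ≡ 18; y = λ·(18 - 18) - 16 ≡ 13. → (18, 13)
4P: (18, 13) + (9, 9). λ = (9 - 13)/(9 - 18) ≡ 25/20 mod 29. 20⁻¹ ≡ 16 (mod 29), so λ ≡ 23.
  x = λ² - 18 - 9 = 529 - 27 ≡ 9; y = λ·(18 - 9) - 13 ≡ 20. → (9, 20)
5P: (9, 20) + (9, 9): same x and y₁ ≡ -y₂, so the sum is the point at infinity.
5P = the point at infinity, so the order is 5.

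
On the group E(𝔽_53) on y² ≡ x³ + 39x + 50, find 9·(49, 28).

Write Q = (49, 28).
Repeated addition: build up to 9Q.
2Q: tangent at (49, 28): λ = (3·49² + 39)/(2·28) ≡ 34/3. 3⁻¹ ≡ 18 (mod 53) since 3·18 = 54 ≡ 1, so λ ≡ 34·18 ≡ 29.
  x = λ² - 49 - 49 = 841 - 98 ≡ 1; y = λ·(49 - 1) - 28 ≡ 39. → (1, 39)
3Q: (1, 39) + (49, 28). λ = (28 - 39)/(49 - 1) ≡ 42/48 mod 53. 48⁻¹ ≡ 21 (mod 53), so λ ≡ 34.
  x = λ² - 1 - 49 = 1156 - 50 ≡ 46; y = λ·(1 - 46) - 39 ≡ 21. → (46, 21)
4Q: (46, 21) + (49, 28). λ = (28 - 21)/(49 - 46) ≡ 7/3 mod 53. 3⁻¹ ≡ 18 (mod 53), so λ ≡ 20.
  x = λ² - 46 - 49 = 400 - 95 ≡ 40; y = λ·(46 - 40) - 21 ≡ 46. → (40, 46)
5Q: (40, 46) + (49, 28). λ = (28 - 46)/(49 - 40) ≡ 35/9 mod 53. 9⁻¹ ≡ 6 (mod 53), so λ ≡ 51.
  x = λ² - 40 - 49 = 2601 - 89 ≡ 21; y = λ·(40 - 21) - 46 ≡ 22. → (21, 22)
6Q: (21, 22) + (49, 28). λ = (28 - 22)/(49 - 21) ≡ 6/28 mod 53. 28⁻¹ ≡ 36 (mod 53), so λ ≡ 4.
  x = λ² - 21 - 49 = 16 - 70 ≡ 52; y = λ·(21 - 52) - 22 ≡ 13. → (52, 13)
7Q: (52, 13) + (49, 28). λ = (28 - 13)/(49 - 52) ≡ 15/50 mod 53. 50⁻¹ ≡ 35 (mod 53), so λ ≡ 48.
  x = λ² - 52 - 49 = 2304 - 101 ≡ 30; y = λ·(52 - 30) - 13 ≡ 36. → (30, 36)
8Q: (30, 36) + (49, 28). λ = (28 - 36)/(49 - 30) ≡ 45/19 mod 53. 19⁻¹ ≡ 14 (mod 53) since 19·14 = 266 ≡ 1, so λ ≡ 47.
  x = λ² - 30 - 49 = 2209 - 79 ≡ 10; y = λ·(30 - 10) - 36 ≡ 3. → (10, 3)
9Q: (10, 3) + (49, 28). λ = (28 - 3)/(49 - 10) ≡ 25/39 mod 53. 39⁻¹ ≡ 34 (mod 53) since 39·34 = 1326 ≡ 1, so λ ≡ 2.
  x = λ² - 10 - 49 = 4 - 59 ≡ 51; y = λ·(10 - 51) - 3 ≡ 21. → (51, 21)

(51, 21)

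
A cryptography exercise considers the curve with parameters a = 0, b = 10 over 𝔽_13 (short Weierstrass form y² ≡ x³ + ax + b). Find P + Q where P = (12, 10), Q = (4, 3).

(12, 10) + (4, 3). λ = (3 - 10)/(4 - 12) ≡ 6/5 mod 13. 5⁻¹ ≡ 8 (mod 13), so λ ≡ 9.
  x = λ² - 12 - 4 = 81 - 16 ≡ 0; y = λ·(12 - 0) - 10 ≡ 7. → (0, 7)

(0, 7)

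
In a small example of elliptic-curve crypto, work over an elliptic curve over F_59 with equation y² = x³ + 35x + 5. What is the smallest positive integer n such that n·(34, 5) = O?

8

2P: tangent at (34, 5): λ = (3·34² + 35)/(2·5) ≡ 22/10. 10⁻¹ ≡ 6 (mod 59), so λ ≡ 22·6 ≡ 14.
  x = λ² - 34 - 34 = 196 - 68 ≡ 10; y = λ·(34 - 10) - 5 ≡ 36. → (10, 36)
3P: (10, 36) + (34, 5). λ = (5 - 36)/(34 - 10) ≡ 28/24 mod 59. 24⁻¹ ≡ 32 (mod 59), so λ ≡ 11.
  x = λ² - 10 - 34 = 121 - 44 ≡ 18; y = λ·(10 - 18) - 36 ≡ 53. → (18, 53)
4P: (18, 53) + (34, 5). λ = (5 - 53)/(34 - 18) ≡ 11/16 mod 59. 16⁻¹ ≡ 48 (mod 59) since 16·48 = 768 ≡ 1, so λ ≡ 56.
  x = λ² - 18 - 34 = 3136 - 52 ≡ 16; y = λ·(18 - 16) - 53 ≡ 0. → (16, 0)
5P: (16, 0) + (34, 5). λ = (5 - 0)/(34 - 16) ≡ 5/18 mod 59. 18⁻¹ ≡ 23 (mod 59), so λ ≡ 56.
  x = λ² - 16 - 34 = 3136 - 50 ≡ 18; y = λ·(16 - 18) - 0 ≡ 6. → (18, 6)
6P: (18, 6) + (34, 5). λ = (5 - 6)/(34 - 18) ≡ 58/16 mod 59. 16⁻¹ ≡ 48 (mod 59), so λ ≡ 11.
  x = λ² - 18 - 34 = 121 - 52 ≡ 10; y = λ·(18 - 10) - 6 ≡ 23. → (10, 23)
7P: (10, 23) + (34, 5). λ = (5 - 23)/(34 - 10) ≡ 41/24 mod 59. 24⁻¹ ≡ 32 (mod 59), so λ ≡ 14.
  x = λ² - 10 - 34 = 196 - 44 ≡ 34; y = λ·(10 - 34) - 23 ≡ 54. → (34, 54)
8P: (34, 54) + (34, 5): same x and y₁ ≡ -y₂, so the sum is O.
8P = O, so the order is 8.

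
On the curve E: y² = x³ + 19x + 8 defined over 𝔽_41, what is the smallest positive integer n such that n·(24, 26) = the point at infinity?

5

2P: tangent at (24, 26): λ = (3·24² + 19)/(2·26) ≡ 25/11. 11⁻¹ ≡ 15 (mod 41), so λ ≡ 25·15 ≡ 6.
  x = λ² - 24 - 24 = 36 - 48 ≡ 29; y = λ·(24 - 29) - 26 ≡ 26. → (29, 26)
3P: (29, 26) + (24, 26). λ = (26 - 26)/(24 - 29) ≡ 0/36 mod 41. 36⁻¹ ≡ 8 (mod 41) since 36·8 = 288 ≡ 1, so λ ≡ 0.
  x = λ² - 29 - 24 = 0 - 53 ≡ 29; y = λ·(29 - 29) - 26 ≡ 15. → (29, 15)
4P: (29, 15) + (24, 26). λ = (26 - 15)/(24 - 29) ≡ 11/36 mod 41. 36⁻¹ ≡ 8 (mod 41), so λ ≡ 6.
  x = λ² - 29 - 24 = 36 - 53 ≡ 24; y = λ·(29 - 24) - 15 ≡ 15. → (24, 15)
5P: (24, 15) + (24, 26): same x and y₁ ≡ -y₂, so the sum is the point at infinity.
5P = the point at infinity, so the order is 5.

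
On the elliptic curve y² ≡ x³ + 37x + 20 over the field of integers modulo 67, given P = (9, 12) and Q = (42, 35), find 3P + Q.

First 3P:
Repeated addition: build up to 3P.
2P: tangent at (9, 12): λ = (3·9² + 37)/(2·12) ≡ 12/24. 24⁻¹ ≡ 14 (mod 67) since 24·14 = 336 ≡ 1, so λ ≡ 12·14 ≡ 34.
  x = λ² - 9 - 9 = 1156 - 18 ≡ 66; y = λ·(9 - 66) - 12 ≡ 60. → (66, 60)
3P: (66, 60) + (9, 12). λ = (12 - 60)/(9 - 66) ≡ 19/10 mod 67. 10⁻¹ ≡ 47 (mod 67) since 10·47 = 470 ≡ 1, so λ ≡ 22.
  x = λ² - 66 - 9 = 484 - 75 ≡ 7; y = λ·(66 - 7) - 60 ≡ 32. → (7, 32)
3P = (7, 32).
Finally 3P + Q:
(7, 32) + (42, 35). λ = (35 - 32)/(42 - 7) ≡ 3/35 mod 67. 35⁻¹ ≡ 23 (mod 67), so λ ≡ 2.
  x = λ² - 7 - 42 = 4 - 49 ≡ 22; y = λ·(7 - 22) - 32 ≡ 5. → (22, 5)

(22, 5)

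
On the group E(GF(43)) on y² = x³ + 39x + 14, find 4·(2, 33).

(34, 3)

Write P = (2, 33).
Repeated addition: build up to 4P.
2P: tangent at (2, 33): λ = (3·2² + 39)/(2·33) ≡ 8/23. 23⁻¹ ≡ 15 (mod 43) since 23·15 = 345 ≡ 1, so λ ≡ 8·15 ≡ 34.
  x = λ² - 2 - 2 = 1156 - 4 ≡ 34; y = λ·(2 - 34) - 33 ≡ 40. → (34, 40)
3P: (34, 40) + (2, 33). λ = (33 - 40)/(2 - 34) ≡ 36/11 mod 43. 11⁻¹ ≡ 4 (mod 43) since 11·4 = 44 ≡ 1, so λ ≡ 15.
  x = λ² - 34 - 2 = 225 - 36 ≡ 17; y = λ·(34 - 17) - 40 ≡ 0. → (17, 0)
4P: (17, 0) + (2, 33). λ = (33 - 0)/(2 - 17) ≡ 33/28 mod 43. 28⁻¹ ≡ 20 (mod 43), so λ ≡ 15.
  x = λ² - 17 - 2 = 225 - 19 ≡ 34; y = λ·(17 - 34) - 0 ≡ 3. → (34, 3)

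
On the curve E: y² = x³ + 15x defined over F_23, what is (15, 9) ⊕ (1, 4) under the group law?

(15, 9) + (1, 4). λ = (4 - 9)/(1 - 15) ≡ 18/9 mod 23. 9⁻¹ ≡ 18 (mod 23) since 9·18 = 162 ≡ 1, so λ ≡ 2.
  x = λ² - 15 - 1 = 4 - 16 ≡ 11; y = λ·(15 - 11) - 9 ≡ 22. → (11, 22)

(11, 22)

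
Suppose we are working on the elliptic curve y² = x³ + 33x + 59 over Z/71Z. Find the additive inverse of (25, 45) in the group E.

(25, 26)

-(25, 45) = (25, -45 mod 71) = (25, 26).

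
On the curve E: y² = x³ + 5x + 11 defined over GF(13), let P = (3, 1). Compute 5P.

Repeated addition: build up to 5P.
2P: tangent at (3, 1): λ = (3·3² + 5)/(2·1) ≡ 6/2. 2⁻¹ ≡ 7 (mod 13) since 2·7 = 14 ≡ 1, so λ ≡ 6·7 ≡ 3.
  x = λ² - 3 - 3 = 9 - 6 ≡ 3; y = λ·(3 - 3) - 1 ≡ 12. → (3, 12)
3P: (3, 12) + (3, 1): same x and y₁ ≡ -y₂, so the sum is the point at infinity.
4P: the point at infinity + (3, 1) = (3, 1) (identity).
5P: tangent at (3, 1): λ = (3·3² + 5)/(2·1) ≡ 6/2. 2⁻¹ ≡ 7 (mod 13) since 2·7 = 14 ≡ 1, so λ ≡ 6·7 ≡ 3.
  x = λ² - 3 - 3 = 9 - 6 ≡ 3; y = λ·(3 - 3) - 1 ≡ 12. → (3, 12)

(3, 12)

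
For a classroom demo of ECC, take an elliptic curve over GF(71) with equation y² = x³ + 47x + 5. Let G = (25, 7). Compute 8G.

(27, 15)

Double-and-add on 8 = (1000)₂. Start with G = (25, 7) for the leading 1-bit.
double: tangent at (25, 7): λ = (3·25² + 47)/(2·7) ≡ 5/14. 14⁻¹ ≡ 66 (mod 71), so λ ≡ 5·66 ≡ 46.
  x = λ² - 25 - 25 = 2116 - 50 ≡ 7; y = λ·(25 - 7) - 7 ≡ 40. → (7, 40)
double: tangent at (7, 40): λ = (3·7² + 47)/(2·40) ≡ 52/9. 9⁻¹ ≡ 8 (mod 71) since 9·8 = 72 ≡ 1, so λ ≡ 52·8 ≡ 61.
  x = λ² - 7 - 7 = 3721 - 14 ≡ 15; y = λ·(7 - 15) - 40 ≡ 40. → (15, 40)
double: tangent at (15, 40): λ = (3·15² + 47)/(2·40) ≡ 12/9. 9⁻¹ ≡ 8 (mod 71) since 9·8 = 72 ≡ 1, so λ ≡ 12·8 ≡ 25.
  x = λ² - 15 - 15 = 625 - 30 ≡ 27; y = λ·(15 - 27) - 40 ≡ 15. → (27, 15)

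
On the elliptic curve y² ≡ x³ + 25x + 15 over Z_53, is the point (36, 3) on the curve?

no

y² = 3² ≡ 9; x³ + 25x + 15 = 47571 ≡ 30 (mod 53). 9 ≠ 30.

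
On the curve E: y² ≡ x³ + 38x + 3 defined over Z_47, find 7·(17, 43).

(32, 10)

Write P = (17, 43).
Repeated addition: build up to 7P.
2P: tangent at (17, 43): λ = (3·17² + 38)/(2·43) ≡ 12/39. 39⁻¹ ≡ 41 (mod 47), so λ ≡ 12·41 ≡ 22.
  x = λ² - 17 - 17 = 484 - 34 ≡ 27; y = λ·(17 - 27) - 43 ≡ 19. → (27, 19)
3P: (27, 19) + (17, 43). λ = (43 - 19)/(17 - 27) ≡ 24/37 mod 47. 37⁻¹ ≡ 14 (mod 47), so λ ≡ 7.
  x = λ² - 27 - 17 = 49 - 44 ≡ 5; y = λ·(27 - 5) - 19 ≡ 41. → (5, 41)
4P: (5, 41) + (17, 43). λ = (43 - 41)/(17 - 5) ≡ 2/12 mod 47. 12⁻¹ ≡ 4 (mod 47) since 12·4 = 48 ≡ 1, so λ ≡ 8.
  x = λ² - 5 - 17 = 64 - 22 ≡ 42; y = λ·(5 - 42) - 41 ≡ 39. → (42, 39)
5P: (42, 39) + (17, 43). λ = (43 - 39)/(17 - 42) ≡ 4/22 mod 47. 22⁻¹ ≡ 15 (mod 47), so λ ≡ 13.
  x = λ² - 42 - 17 = 169 - 59 ≡ 16; y = λ·(42 - 16) - 39 ≡ 17. → (16, 17)
6P: (16, 17) + (17, 43). λ = (43 - 17)/(17 - 16) ≡ 26/1 mod 47. 1⁻¹ ≡ 1 (mod 47), so λ ≡ 26.
  x = λ² - 16 - 17 = 676 - 33 ≡ 32; y = λ·(16 - 32) - 17 ≡ 37. → (32, 37)
7P: (32, 37) + (17, 43). λ = (43 - 37)/(17 - 32) ≡ 6/32 mod 47. 32⁻¹ ≡ 25 (mod 47) since 32·25 = 800 ≡ 1, so λ ≡ 9.
  x = λ² - 32 - 17 = 81 - 49 ≡ 32; y = λ·(32 - 32) - 37 ≡ 10. → (32, 10)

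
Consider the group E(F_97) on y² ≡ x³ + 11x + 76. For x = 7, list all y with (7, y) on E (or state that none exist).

x³ + 11x + 76 = 496 ≡ 11 (mod 97).
Square roots of 11 mod 97: 37 and 60 (since 37² = 1369 ≡ 11).

37, 60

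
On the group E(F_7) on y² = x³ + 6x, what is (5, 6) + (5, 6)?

(1, 0)

tangent at (5, 6): λ = (3·5² + 6)/(2·6) ≡ 4/5. 5⁻¹ ≡ 3 (mod 7), so λ ≡ 4·3 ≡ 5.
  x = λ² - 5 - 5 = 25 - 10 ≡ 1; y = λ·(5 - 1) - 6 ≡ 0. → (1, 0)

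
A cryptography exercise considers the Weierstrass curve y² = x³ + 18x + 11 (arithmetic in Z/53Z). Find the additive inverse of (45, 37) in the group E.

(45, 16)

-(45, 37) = (45, -37 mod 53) = (45, 16).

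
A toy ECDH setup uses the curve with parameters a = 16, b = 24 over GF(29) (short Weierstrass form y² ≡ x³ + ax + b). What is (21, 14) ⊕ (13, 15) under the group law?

(21, 14) + (13, 15). λ = (15 - 14)/(13 - 21) ≡ 1/21 mod 29. 21⁻¹ ≡ 18 (mod 29) since 21·18 = 378 ≡ 1, so λ ≡ 18.
  x = λ² - 21 - 13 = 324 - 34 ≡ 0; y = λ·(21 - 0) - 14 ≡ 16. → (0, 16)

(0, 16)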